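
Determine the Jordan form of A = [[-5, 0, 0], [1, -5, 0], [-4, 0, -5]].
J = [[-5, 1, 0], [0, -5, 0], [0, 0, -5]]

The characteristic polynomial is det(xI - A) = (x + 5)^3, so the eigenvalues are -5 (algebraic multiplicity 3).

For λ = -5: rank(A + 5I) = 1, rank((A + 5I)^2) = 0. The eigenspace has dimension 3 - 1 = 2, so there are 2 Jordan blocks; the rank sequence gives block sizes [2, 1].

Assembling the blocks gives the Jordan form J above.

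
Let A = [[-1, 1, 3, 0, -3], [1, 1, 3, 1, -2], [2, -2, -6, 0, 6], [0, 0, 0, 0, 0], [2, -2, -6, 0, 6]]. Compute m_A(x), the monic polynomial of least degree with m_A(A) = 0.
The characteristic polynomial factors as x^5. The minimal polynomial is ∏(x - λ)^{k_λ} where k_λ is the size of the largest Jordan block at λ.

For λ = 0: rank(A) = 2, and the largest Jordan block has size 3 (the smallest k with rank(A^k) = rank(A^(k+1))).

So m_A(x) = x^3.

m_A(x) = x^3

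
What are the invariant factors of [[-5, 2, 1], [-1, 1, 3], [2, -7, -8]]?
(x + 4)^3

The Jordan structure of A has elementary divisors (x + 4)^3. Arranging the block sizes at each eigenvalue in decreasing order and taking row products gives the invariant factors.

Invariant factors (smallest first, each dividing the next): (x + 4)^3.

Check: the last factor (x + 4)^3 is the minimal polynomial, and the product (x + 4)^3 is the characteristic polynomial.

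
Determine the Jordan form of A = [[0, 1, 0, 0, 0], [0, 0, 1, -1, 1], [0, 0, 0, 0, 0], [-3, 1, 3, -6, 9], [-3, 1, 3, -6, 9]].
J = [[0, 1, 0, 0, 0], [0, 0, 1, 0, 0], [0, 0, 0, 0, 0], [0, 0, 0, 0, 0], [0, 0, 0, 0, 3]]

The characteristic polynomial is det(xI - A) = x^4(x - 3), so the eigenvalues are 0 (algebraic multiplicity 4), 3 (algebraic multiplicity 1).

For λ = 0: rank(A) = 3, rank(A^2) = 2, rank(A^3) = 1. The eigenspace has dimension 5 - 3 = 2, so there are 2 Jordan blocks; the rank sequence gives block sizes [3, 1].

For λ = 3: algebraic multiplicity 1 gives one 1×1 block.

Assembling the blocks gives the Jordan form J above.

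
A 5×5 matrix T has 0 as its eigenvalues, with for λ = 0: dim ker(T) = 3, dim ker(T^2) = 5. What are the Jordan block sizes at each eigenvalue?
λ = 0: successive nullity increments [3, 2] count blocks of size ≥ k; block sizes are [2, 2, 1].

Jordan blocks: (0, 2), (0, 2), (0, 1)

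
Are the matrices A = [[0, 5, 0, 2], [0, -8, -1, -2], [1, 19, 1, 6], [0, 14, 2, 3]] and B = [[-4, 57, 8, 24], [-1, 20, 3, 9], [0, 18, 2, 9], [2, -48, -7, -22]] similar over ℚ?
Two matrices over a field are similar if and only if they have the same invariant factors.

Both A and B have characteristic polynomial (x + 1)^4 and minimal polynomial (x + 1)^3. Computing further, both have invariant factors x + 1, (x + 1)^3. Hence A and B are similar.

Yes.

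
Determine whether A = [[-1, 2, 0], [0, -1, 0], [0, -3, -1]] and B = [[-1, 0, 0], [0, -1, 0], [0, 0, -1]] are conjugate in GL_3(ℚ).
Both have characteristic polynomial (x + 1)^3, but the minimal polynomial of A is (x + 1)^2 while the minimal polynomial of B is x + 1. The minimal polynomial is a similarity invariant, so A and B are not similar.

No.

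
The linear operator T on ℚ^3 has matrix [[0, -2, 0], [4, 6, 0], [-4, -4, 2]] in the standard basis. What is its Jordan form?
J = [[2, 0, 0], [0, 2, 0], [0, 0, 4]]

The characteristic polynomial is det(xI - A) = (x - 4)(x - 2)^2, so the eigenvalues are 2 (algebraic multiplicity 2), 4 (algebraic multiplicity 1).

For λ = 2: rank(A - 2I) = 1. The eigenspace has dimension 3 - 1 = 2, so there are 2 Jordan blocks; the rank sequence gives block sizes [1, 1].

For λ = 4: algebraic multiplicity 1 gives one 1×1 block.

Assembling the blocks gives the Jordan form J above.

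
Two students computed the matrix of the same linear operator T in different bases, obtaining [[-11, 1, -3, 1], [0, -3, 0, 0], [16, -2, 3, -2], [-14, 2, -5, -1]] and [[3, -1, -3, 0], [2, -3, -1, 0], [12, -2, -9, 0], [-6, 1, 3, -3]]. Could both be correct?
Two matrices over a field are similar if and only if they have the same invariant factors.

Both A and B have characteristic polynomial (x + 3)^4 and minimal polynomial (x + 3)^3. Computing further, both have invariant factors x + 3, (x + 3)^3. Hence A and B are similar.

Yes.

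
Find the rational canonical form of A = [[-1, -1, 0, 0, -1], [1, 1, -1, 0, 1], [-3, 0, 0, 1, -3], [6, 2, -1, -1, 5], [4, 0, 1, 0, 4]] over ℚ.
The invariant factors of A (the non-unit diagonal entries of the Smith normal form of xI - A over ℚ[x]) are (x + 1)(x^2 - 2x + 2)^2, each dividing the next. The characteristic polynomial is their product, (x + 1)(x^2 - 2x + 2)^2.

The rational canonical form is the block-diagonal matrix of companion matrices C(f_i):
R = [[0, 0, 0, 0, -4], [1, 0, 0, 0, 4], [0, 1, 0, 0, 0], [0, 0, 1, 0, -4], [0, 0, 0, 1, 3]].

Note the characteristic polynomial does not split into linear factors over ℚ, so A has no Jordan form over ℚ; the rational canonical form exists over any field.

R = [[0, 0, 0, 0, -4], [1, 0, 0, 0, 4], [0, 1, 0, 0, 0], [0, 0, 1, 0, -4], [0, 0, 0, 1, 3]]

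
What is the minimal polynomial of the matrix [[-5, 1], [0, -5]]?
The characteristic polynomial factors as (x + 5)^2. The minimal polynomial is ∏(x - λ)^{k_λ} where k_λ is the size of the largest Jordan block at λ.

For λ = -5: rank(A + 5I) = 1, and the largest Jordan block has size 2 (the smallest k with rank((A + 5I)^k) = rank((A + 5I)^(k+1))).

So m_A(x) = (x + 5)^2.

m_A(x) = (x + 5)^2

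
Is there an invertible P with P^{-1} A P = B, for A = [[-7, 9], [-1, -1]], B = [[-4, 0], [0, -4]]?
No.

Both have characteristic polynomial (x + 4)^2, but the minimal polynomial of A is (x + 4)^2 while the minimal polynomial of B is x + 4. The minimal polynomial is a similarity invariant, so A and B are not similar.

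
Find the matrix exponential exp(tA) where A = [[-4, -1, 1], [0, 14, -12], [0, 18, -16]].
A has Jordan form J = [[-4, 1, 0], [0, -4, 0], [0, 0, 2]] with A = PJP^{-1}, so e^{tA} = P e^{tJ} P^{-1}.

For a Jordan block J_k(λ), e^{tJ_k(λ)} = e^{λt} · (I + tN + t^2 N^2/2! + ... + t^{k-1} N^{k-1}/(k-1)!) where N is the nilpotent superdiagonal part.

Assembling the blocks and conjugating back gives the entries of e^{tA} as shown above.

e^{tA} = [[e^{-4*t}, -t*e^{-4*t}, t*e^{-4*t}], [0, (3*e^{6*t} - 2)*e^{-4*t}, 2*(1 - e^{6*t})*e^{-4*t}], [0, (3*e^{6*t} - 3)*e^{-4*t}, (3 - 2*e^{6*t})*e^{-4*t}]]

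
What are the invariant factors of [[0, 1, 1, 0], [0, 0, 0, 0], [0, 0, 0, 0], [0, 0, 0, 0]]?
x, x, x^2

The Jordan structure of A has elementary divisors x^2, x, x. Arranging the block sizes at each eigenvalue in decreasing order and taking row products gives the invariant factors.

Invariant factors (smallest first, each dividing the next): x, x, x^2.

Check: the last factor x^2 is the minimal polynomial, and the product x^4 is the characteristic polynomial.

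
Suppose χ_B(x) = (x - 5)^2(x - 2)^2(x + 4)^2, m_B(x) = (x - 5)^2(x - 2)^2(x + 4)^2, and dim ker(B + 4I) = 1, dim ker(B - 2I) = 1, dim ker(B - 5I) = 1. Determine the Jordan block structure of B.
λ = -4: algebraic multiplicity 2 (exponent in χ_B), largest block size 2 (exponent in m_B), 1 block (geometric multiplicity). This forces block sizes [2].
λ = 2: algebraic multiplicity 2 (exponent in χ_B), largest block size 2 (exponent in m_B), 1 block (geometric multiplicity). This forces block sizes [2].
λ = 5: algebraic multiplicity 2 (exponent in χ_B), largest block size 2 (exponent in m_B), 1 block (geometric multiplicity). This forces block sizes [2].

Jordan blocks: (-4, 2), (2, 2), (5, 2)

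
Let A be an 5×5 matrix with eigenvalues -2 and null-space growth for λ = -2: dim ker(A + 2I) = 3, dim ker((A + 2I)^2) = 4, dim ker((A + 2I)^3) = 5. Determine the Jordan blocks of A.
Jordan blocks: (-2, 3), (-2, 1), (-2, 1)

λ = -2: successive nullity increments [3, 1, 1] count blocks of size ≥ k; block sizes are [3, 1, 1].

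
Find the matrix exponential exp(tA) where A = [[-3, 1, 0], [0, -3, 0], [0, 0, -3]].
A has Jordan form J = [[-3, 1, 0], [0, -3, 0], [0, 0, -3]] with A = PJP^{-1}, so e^{tA} = P e^{tJ} P^{-1}.

For a Jordan block J_k(λ), e^{tJ_k(λ)} = e^{λt} · (I + tN + t^2 N^2/2! + ... + t^{k-1} N^{k-1}/(k-1)!) where N is the nilpotent superdiagonal part.

Assembling the blocks and conjugating back gives the entries of e^{tA} as shown above.

e^{tA} = [[e^{-3*t}, t*e^{-3*t}, 0], [0, e^{-3*t}, 0], [0, 0, e^{-3*t}]]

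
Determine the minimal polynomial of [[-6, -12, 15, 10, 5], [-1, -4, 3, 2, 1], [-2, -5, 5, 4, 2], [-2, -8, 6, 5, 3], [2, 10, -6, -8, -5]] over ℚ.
The characteristic polynomial factors as (x + 1)^5. The minimal polynomial is ∏(x - λ)^{k_λ} where k_λ is the size of the largest Jordan block at λ.

For λ = -1: rank(A + I) = 3, and the largest Jordan block has size 3 (the smallest k with rank((A + I)^k) = rank((A + I)^(k+1))).

So m_A(x) = (x + 1)^3.

m_A(x) = (x + 1)^3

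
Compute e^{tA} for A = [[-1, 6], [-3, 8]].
A has Jordan form J = [[2, 0], [0, 5]] with A = PJP^{-1}, so e^{tA} = P e^{tJ} P^{-1}.

For a Jordan block J_k(λ), e^{tJ_k(λ)} = e^{λt} · (I + tN + t^2 N^2/2! + ... + t^{k-1} N^{k-1}/(k-1)!) where N is the nilpotent superdiagonal part.

Assembling the blocks and conjugating back gives the entries of e^{tA} as shown above.

e^{tA} = [[(2 - e^{3*t})*e^{2*t}, 2*(e^{3*t} - 1)*e^{2*t}], [-e^{5*t} + e^{2*t}, 2*e^{5*t} - e^{2*t}]]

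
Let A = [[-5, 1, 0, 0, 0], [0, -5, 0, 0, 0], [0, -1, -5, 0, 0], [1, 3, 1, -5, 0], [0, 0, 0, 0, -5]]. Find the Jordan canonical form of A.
J = [[-5, 1, 0, 0, 0], [0, -5, 0, 0, 0], [0, 0, -5, 1, 0], [0, 0, 0, -5, 0], [0, 0, 0, 0, -5]]

The characteristic polynomial is det(xI - A) = (x + 5)^5, so the eigenvalues are -5 (algebraic multiplicity 5).

For λ = -5: rank(A + 5I) = 2, rank((A + 5I)^2) = 0. The eigenspace has dimension 5 - 2 = 3, so there are 3 Jordan blocks; the rank sequence gives block sizes [2, 2, 1].

Assembling the blocks gives the Jordan form J above.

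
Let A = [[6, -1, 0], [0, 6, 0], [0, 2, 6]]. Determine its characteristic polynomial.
xI - A = [[x - 6, 1, 0], [0, x - 6, 0], [0, -2, x - 6]].

Expanding det(xI - A) along the first row:
det(xI - A) = + (x - 6)·det([[x - 6, 0], [-2, x - 6]]) - (1)·det([[0, 0], [0, x - 6]]) + (0)·det([[0, x - 6], [0, -2]]).

Evaluating gives χ_A(x) = x^3 - 18x^2 + 108x - 216 = (x - 6)^3.

χ_A(x) = (x - 6)^3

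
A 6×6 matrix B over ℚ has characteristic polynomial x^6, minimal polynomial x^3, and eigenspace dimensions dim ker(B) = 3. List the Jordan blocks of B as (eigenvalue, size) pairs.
λ = 0: algebraic multiplicity 6 (exponent in χ_B), largest block size 3 (exponent in m_B), 3 blocks (geometric multiplicity). These force block sizes [3, 2, 1].

Jordan blocks: (0, 3), (0, 2), (0, 1)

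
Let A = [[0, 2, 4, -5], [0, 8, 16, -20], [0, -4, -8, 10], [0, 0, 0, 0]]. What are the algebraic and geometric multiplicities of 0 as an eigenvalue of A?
algebraic multiplicity 4, geometric multiplicity 3

The characteristic polynomial is x^4, so the factor x appears with exponent 4: the algebraic multiplicity is 4.

rank(A) = 1, so the eigenspace has dimension 4 - 1 = 3: the geometric multiplicity is 3.

Since 3 < 4, A is not diagonalizable.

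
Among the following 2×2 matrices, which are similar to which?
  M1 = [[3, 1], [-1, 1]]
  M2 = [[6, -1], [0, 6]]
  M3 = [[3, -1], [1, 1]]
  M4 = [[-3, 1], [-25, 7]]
Characteristic polynomials: χ_{M1} = (x - 2)^2, χ_{M2} = (x - 6)^2, χ_{M3} = (x - 2)^2, χ_{M4} = (x - 2)^2.

{M1, M3, M4}: invariant factors (x - 2)^2.

{M2}: invariant factors (x - 6)^2.

Matrices are similar if and only if their invariant-factor lists agree; the partition into similarity classes is {M1, M3, M4}, {M2}.

2 classes: {M1, M3, M4}, {M2}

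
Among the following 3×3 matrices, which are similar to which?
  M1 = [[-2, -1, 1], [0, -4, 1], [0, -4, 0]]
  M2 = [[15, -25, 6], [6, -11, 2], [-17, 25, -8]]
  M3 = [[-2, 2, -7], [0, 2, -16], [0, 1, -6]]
2 classes: {M1, M3}, {M2}

Characteristic polynomials: χ_{M1} = (x + 2)^3, χ_{M2} = (x + 1)^2(x + 2), χ_{M3} = (x + 2)^3.

{M1, M3}: invariant factors (x + 2)^3.

{M2}: invariant factors (x + 1)^2(x + 2).

Matrices are similar if and only if their invariant-factor lists agree; the partition into similarity classes is {M1, M3}, {M2}.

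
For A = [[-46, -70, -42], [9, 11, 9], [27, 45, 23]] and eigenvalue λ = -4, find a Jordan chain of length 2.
We seek v_1 ∈ ker((A + 4I)^2) \ ker(A + 4I), then set v_{i+1} = (A + 4I) v_i.

One such chain is v_1 = [[-6, 1, 4]]^T, v_2 = [[14, -3, -9]]^T. Check: (A + 4I) v_2 = [[0, 0, 0]]^T = 0.

v_1 = [[-6, 1, 4]]^T, v_2 = [[14, -3, -9]]^T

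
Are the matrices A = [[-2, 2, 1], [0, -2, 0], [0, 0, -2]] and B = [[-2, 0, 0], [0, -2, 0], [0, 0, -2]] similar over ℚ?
Both have characteristic polynomial (x + 2)^3, but the minimal polynomial of A is (x + 2)^2 while the minimal polynomial of B is x + 2. The minimal polynomial is a similarity invariant, so A and B are not similar.

No.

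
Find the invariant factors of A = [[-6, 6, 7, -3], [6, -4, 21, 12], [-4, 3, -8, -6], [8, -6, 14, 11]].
x + 1, (x + 1)^2(x + 4)

The Jordan structure of A has elementary divisors (x + 4), (x + 1)^2, (x + 1). Arranging the block sizes at each eigenvalue in decreasing order and taking row products gives the invariant factors.

Invariant factors (smallest first, each dividing the next): x + 1, (x + 1)^2(x + 4).

Check: the last factor (x + 1)^2(x + 4) is the minimal polynomial, and the product (x + 1)^3(x + 4) is the characteristic polynomial.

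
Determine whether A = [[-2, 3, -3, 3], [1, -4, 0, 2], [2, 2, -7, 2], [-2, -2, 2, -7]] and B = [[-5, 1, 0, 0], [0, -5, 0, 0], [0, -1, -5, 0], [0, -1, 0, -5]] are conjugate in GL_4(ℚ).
No.

Both have characteristic polynomial (x + 5)^4, but the minimal polynomial of A is (x + 5)^3 while the minimal polynomial of B is (x + 5)^2. The minimal polynomial is a similarity invariant, so A and B are not similar.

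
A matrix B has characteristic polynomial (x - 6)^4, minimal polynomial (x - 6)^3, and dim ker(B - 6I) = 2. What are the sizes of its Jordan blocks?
Jordan blocks: (6, 3), (6, 1)

λ = 6: algebraic multiplicity 4 (exponent in χ_B), largest block size 3 (exponent in m_B), 2 blocks (geometric multiplicity). These force block sizes [3, 1].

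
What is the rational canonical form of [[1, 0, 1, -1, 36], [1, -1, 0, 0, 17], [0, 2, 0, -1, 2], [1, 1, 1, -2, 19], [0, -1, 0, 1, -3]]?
R = [[0, 0, 0, 0, 20], [1, 0, 0, 0, 21], [0, 1, 0, 0, 0], [0, 0, 1, 0, -5], [0, 0, 0, 1, -5]]

The invariant factors of A (the non-unit diagonal entries of the Smith normal form of xI - A over ℚ[x]) are (x + 1)(x + 4)(x^3 + x - 5), each dividing the next. The characteristic polynomial is their product, (x + 1)(x + 4)(x^3 + x - 5).

The rational canonical form is the block-diagonal matrix of companion matrices C(f_i):
R = [[0, 0, 0, 0, 20], [1, 0, 0, 0, 21], [0, 1, 0, 0, 0], [0, 0, 1, 0, -5], [0, 0, 0, 1, -5]].

Note the characteristic polynomial does not split into linear factors over ℚ, so A has no Jordan form over ℚ; the rational canonical form exists over any field.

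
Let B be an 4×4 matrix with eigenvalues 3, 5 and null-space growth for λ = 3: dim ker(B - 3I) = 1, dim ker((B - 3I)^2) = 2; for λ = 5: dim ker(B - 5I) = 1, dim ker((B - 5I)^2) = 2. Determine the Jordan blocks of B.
λ = 3: successive nullity increments [1, 1] count blocks of size ≥ k; block sizes are [2].
λ = 5: successive nullity increments [1, 1] count blocks of size ≥ k; block sizes are [2].

Jordan blocks: (3, 2), (5, 2)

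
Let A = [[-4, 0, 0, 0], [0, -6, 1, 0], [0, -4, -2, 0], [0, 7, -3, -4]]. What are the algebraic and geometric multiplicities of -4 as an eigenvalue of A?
algebraic multiplicity 4, geometric multiplicity 2

The characteristic polynomial is (x + 4)^4, so the factor x + 4 appears with exponent 4: the algebraic multiplicity is 4.

rank(A + 4I) = 2, so the eigenspace has dimension 4 - 2 = 2: the geometric multiplicity is 2.

Since 2 < 4, A is not diagonalizable.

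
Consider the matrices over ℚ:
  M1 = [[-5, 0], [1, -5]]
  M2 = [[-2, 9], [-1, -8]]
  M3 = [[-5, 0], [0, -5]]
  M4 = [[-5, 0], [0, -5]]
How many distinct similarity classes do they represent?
2 classes: {M1, M2}, {M3, M4}

Characteristic polynomials: χ_{M1} = (x + 5)^2, χ_{M2} = (x + 5)^2, χ_{M3} = (x + 5)^2, χ_{M4} = (x + 5)^2.

{M1, M2}: invariant factors (x + 5)^2.

{M3, M4}: invariant factors x + 5, x + 5.

Matrices are similar if and only if their invariant-factor lists agree; the partition into similarity classes is {M1, M2}, {M3, M4}.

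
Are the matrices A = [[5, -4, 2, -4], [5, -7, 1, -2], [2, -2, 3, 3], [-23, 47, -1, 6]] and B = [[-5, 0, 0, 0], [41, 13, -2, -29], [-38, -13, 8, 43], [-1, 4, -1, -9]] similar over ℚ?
Two matrices over a field are similar if and only if they have the same invariant factors.

Both A and B have characteristic polynomial (x - 4)^3(x + 5) and minimal polynomial (x - 4)^3(x + 5). Computing further, both have invariant factors (x - 4)^3(x + 5). Hence A and B are similar.

Yes.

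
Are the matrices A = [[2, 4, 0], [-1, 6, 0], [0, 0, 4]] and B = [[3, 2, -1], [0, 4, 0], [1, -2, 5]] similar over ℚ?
Two matrices over a field are similar if and only if they have the same invariant factors.

Both A and B have characteristic polynomial (x - 4)^3 and minimal polynomial (x - 4)^2. Computing further, both have invariant factors x - 4, (x - 4)^2. Hence A and B are similar.

Yes.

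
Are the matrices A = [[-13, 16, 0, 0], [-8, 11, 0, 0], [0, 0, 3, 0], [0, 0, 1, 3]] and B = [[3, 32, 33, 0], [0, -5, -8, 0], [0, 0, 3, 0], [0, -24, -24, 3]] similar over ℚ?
Yes.

Two matrices over a field are similar if and only if they have the same invariant factors.

Both A and B have characteristic polynomial (x - 3)^3(x + 5) and minimal polynomial (x - 3)^2(x + 5). Computing further, both have invariant factors x - 3, (x - 3)^2(x + 5). Hence A and B are similar.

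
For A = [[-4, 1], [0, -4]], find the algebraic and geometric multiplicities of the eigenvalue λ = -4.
The characteristic polynomial is (x + 4)^2, so the factor x + 4 appears with exponent 2: the algebraic multiplicity is 2.

rank(A + 4I) = 1, so the eigenspace has dimension 2 - 1 = 1: the geometric multiplicity is 1.

Since 1 < 2, A is not diagonalizable.

algebraic multiplicity 2, geometric multiplicity 1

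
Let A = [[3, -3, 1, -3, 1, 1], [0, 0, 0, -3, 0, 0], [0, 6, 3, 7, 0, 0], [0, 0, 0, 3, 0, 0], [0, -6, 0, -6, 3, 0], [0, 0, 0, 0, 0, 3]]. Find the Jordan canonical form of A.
The characteristic polynomial is det(xI - A) = x(x - 3)^5, so the eigenvalues are 0 (algebraic multiplicity 1), 3 (algebraic multiplicity 5).

For λ = 0: algebraic multiplicity 1 gives one 1×1 block.

For λ = 3: rank(A - 3I) = 3, rank((A - 3I)^2) = 2, rank((A - 3I)^3) = 1. The eigenspace has dimension 6 - 3 = 3, so there are 3 Jordan blocks; the rank sequence gives block sizes [3, 1, 1].

Assembling the blocks gives the Jordan form J above.

J = [[0, 0, 0, 0, 0, 0], [0, 3, 1, 0, 0, 0], [0, 0, 3, 1, 0, 0], [0, 0, 0, 3, 0, 0], [0, 0, 0, 0, 3, 0], [0, 0, 0, 0, 0, 3]]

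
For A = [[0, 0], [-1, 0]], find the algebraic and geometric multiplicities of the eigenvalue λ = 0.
The characteristic polynomial is x^2, so the factor x appears with exponent 2: the algebraic multiplicity is 2.

rank(A) = 1, so the eigenspace has dimension 2 - 1 = 1: the geometric multiplicity is 1.

Since 1 < 2, A is not diagonalizable.

algebraic multiplicity 2, geometric multiplicity 1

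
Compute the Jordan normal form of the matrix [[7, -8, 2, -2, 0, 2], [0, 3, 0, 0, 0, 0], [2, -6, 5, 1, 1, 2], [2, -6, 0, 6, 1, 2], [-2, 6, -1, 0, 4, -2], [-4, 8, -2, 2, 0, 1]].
The characteristic polynomial is det(xI - A) = (x - 5)^4(x - 3)^2, so the eigenvalues are 3 (algebraic multiplicity 2), 5 (algebraic multiplicity 4).

For λ = 3: rank(A - 3I) = 4. The eigenspace has dimension 6 - 4 = 2, so there are 2 Jordan blocks; the rank sequence gives block sizes [1, 1].

For λ = 5: rank(A - 5I) = 4, rank((A - 5I)^2) = 3, rank((A - 5I)^3) = 2. The eigenspace has dimension 6 - 4 = 2, so there are 2 Jordan blocks; the rank sequence gives block sizes [3, 1].

Assembling the blocks gives the Jordan form J above.

J = [[3, 0, 0, 0, 0, 0], [0, 3, 0, 0, 0, 0], [0, 0, 5, 1, 0, 0], [0, 0, 0, 5, 1, 0], [0, 0, 0, 0, 5, 0], [0, 0, 0, 0, 0, 5]]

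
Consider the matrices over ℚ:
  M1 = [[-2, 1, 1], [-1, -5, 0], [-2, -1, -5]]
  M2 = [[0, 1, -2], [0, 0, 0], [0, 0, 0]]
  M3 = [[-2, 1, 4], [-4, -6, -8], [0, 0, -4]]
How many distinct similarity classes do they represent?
3 classes: {M1}, {M2}, {M3}

Characteristic polynomials: χ_{M1} = (x + 4)^3, χ_{M2} = x^3, χ_{M3} = (x + 4)^3.

{M1}: invariant factors (x + 4)^3.

{M2}: invariant factors x, x^2.

{M3}: invariant factors x + 4, (x + 4)^2.

Matrices are similar if and only if their invariant-factor lists agree; the partition into similarity classes is {M1}, {M2}, {M3}.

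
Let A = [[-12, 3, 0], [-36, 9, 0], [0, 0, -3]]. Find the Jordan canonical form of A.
J = [[-3, 0, 0], [0, -3, 0], [0, 0, 0]]

The characteristic polynomial is det(xI - A) = x(x + 3)^2, so the eigenvalues are -3 (algebraic multiplicity 2), 0 (algebraic multiplicity 1).

For λ = -3: rank(A + 3I) = 1. The eigenspace has dimension 3 - 1 = 2, so there are 2 Jordan blocks; the rank sequence gives block sizes [1, 1].

For λ = 0: algebraic multiplicity 1 gives one 1×1 block.

Assembling the blocks gives the Jordan form J above.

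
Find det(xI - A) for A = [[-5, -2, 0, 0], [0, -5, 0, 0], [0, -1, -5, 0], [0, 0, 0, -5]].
χ_A(x) = (x + 5)^4

xI - A = [[x + 5, 2, 0, 0], [0, x + 5, 0, 0], [0, 1, x + 5, 0], [0, 0, 0, x + 5]].

Expanding det(xI - A) along the first row:
det(xI - A) = + (x + 5)·det([[x + 5, 0, 0], [1, x + 5, 0], [0, 0, x + 5]]) - (2)·det([[0, 0, 0], [0, x + 5, 0], [0, 0, x + 5]]) + (0)·det([[0, x + 5, 0], [0, 1, 0], [0, 0, x + 5]]) - (0)·det([[0, x + 5, 0], [0, 1, x + 5], [0, 0, 0]]).

Evaluating gives χ_A(x) = x^4 + 20x^3 + 150x^2 + 500x + 625 = (x + 5)^4.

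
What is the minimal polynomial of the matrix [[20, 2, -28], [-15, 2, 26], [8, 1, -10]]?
m_A(x) = (x - 4)^3

The characteristic polynomial factors as (x - 4)^3. The minimal polynomial is ∏(x - λ)^{k_λ} where k_λ is the size of the largest Jordan block at λ.

For λ = 4: rank(A - 4I) = 2, and the largest Jordan block has size 3 (the smallest k with rank((A - 4I)^k) = rank((A - 4I)^(k+1))).

So m_A(x) = (x - 4)^3.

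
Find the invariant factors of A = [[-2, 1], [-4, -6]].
The Jordan structure of A has elementary divisors (x + 4)^2. Arranging the block sizes at each eigenvalue in decreasing order and taking row products gives the invariant factors.

Invariant factors (smallest first, each dividing the next): (x + 4)^2.

Check: the last factor (x + 4)^2 is the minimal polynomial, and the product (x + 4)^2 is the characteristic polynomial.

(x + 4)^2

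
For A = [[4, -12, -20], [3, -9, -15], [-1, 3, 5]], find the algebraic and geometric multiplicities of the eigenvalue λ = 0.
The characteristic polynomial is x^3, so the factor x appears with exponent 3: the algebraic multiplicity is 3.

rank(A) = 1, so the eigenspace has dimension 3 - 1 = 2: the geometric multiplicity is 2.

Since 2 < 3, A is not diagonalizable.

algebraic multiplicity 3, geometric multiplicity 2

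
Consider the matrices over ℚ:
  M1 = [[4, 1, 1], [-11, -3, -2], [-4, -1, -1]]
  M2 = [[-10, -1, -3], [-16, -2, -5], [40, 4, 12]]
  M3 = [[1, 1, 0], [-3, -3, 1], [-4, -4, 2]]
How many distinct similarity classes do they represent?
Characteristic polynomials: χ_{M1} = x^3, χ_{M2} = x^3, χ_{M3} = x^3.

{M1, M2, M3}: invariant factors x^3.

Matrices are similar if and only if their invariant-factor lists agree; the partition into similarity classes is {M1, M2, M3}.

1 class: {M1, M2, M3}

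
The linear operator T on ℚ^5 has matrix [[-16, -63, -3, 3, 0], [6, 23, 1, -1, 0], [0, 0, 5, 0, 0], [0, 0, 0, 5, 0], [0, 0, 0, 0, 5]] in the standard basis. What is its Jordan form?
J = [[2, 0, 0, 0, 0], [0, 5, 1, 0, 0], [0, 0, 5, 0, 0], [0, 0, 0, 5, 0], [0, 0, 0, 0, 5]]

The characteristic polynomial is det(xI - A) = (x - 5)^4(x - 2), so the eigenvalues are 2 (algebraic multiplicity 1), 5 (algebraic multiplicity 4).

For λ = 2: algebraic multiplicity 1 gives one 1×1 block.

For λ = 5: rank(A - 5I) = 2, rank((A - 5I)^2) = 1. The eigenspace has dimension 5 - 2 = 3, so there are 3 Jordan blocks; the rank sequence gives block sizes [2, 1, 1].

Assembling the blocks gives the Jordan form J above.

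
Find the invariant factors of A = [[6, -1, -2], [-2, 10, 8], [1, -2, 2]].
The Jordan structure of A has elementary divisors (x - 6)^3. Arranging the block sizes at each eigenvalue in decreasing order and taking row products gives the invariant factors.

Invariant factors (smallest first, each dividing the next): (x - 6)^3.

Check: the last factor (x - 6)^3 is the minimal polynomial, and the product (x - 6)^3 is the characteristic polynomial.

(x - 6)^3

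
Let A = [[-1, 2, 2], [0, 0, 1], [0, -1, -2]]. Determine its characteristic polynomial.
χ_A(x) = (x + 1)^3

xI - A = [[x + 1, -2, -2], [0, x, -1], [0, 1, x + 2]].

Expanding det(xI - A) along the first row:
det(xI - A) = + (x + 1)·det([[x, -1], [1, x + 2]]) - (-2)·det([[0, -1], [0, x + 2]]) + (-2)·det([[0, x], [0, 1]]).

Evaluating gives χ_A(x) = x^3 + 3x^2 + 3x + 1 = (x + 1)^3.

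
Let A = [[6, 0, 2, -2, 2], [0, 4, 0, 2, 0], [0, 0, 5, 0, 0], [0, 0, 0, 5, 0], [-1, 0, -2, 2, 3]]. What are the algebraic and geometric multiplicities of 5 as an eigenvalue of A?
The characteristic polynomial is (x - 5)^3(x - 4)^2, so the factor x - 5 appears with exponent 3: the algebraic multiplicity is 3.

rank(A - 5I) = 2, so the eigenspace has dimension 5 - 2 = 3: the geometric multiplicity is 3.

algebraic multiplicity 3, geometric multiplicity 3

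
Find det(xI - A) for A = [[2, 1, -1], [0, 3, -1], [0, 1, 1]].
χ_A(x) = (x - 2)^3

xI - A = [[x - 2, -1, 1], [0, x - 3, 1], [0, -1, x - 1]].

Expanding det(xI - A) along the first row:
det(xI - A) = + (x - 2)·det([[x - 3, 1], [-1, x - 1]]) - (-1)·det([[0, 1], [0, x - 1]]) + (1)·det([[0, x - 3], [0, -1]]).

Evaluating gives χ_A(x) = x^3 - 6x^2 + 12x - 8 = (x - 2)^3.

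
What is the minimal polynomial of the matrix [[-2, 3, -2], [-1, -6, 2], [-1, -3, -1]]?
m_A(x) = (x + 3)^2

The characteristic polynomial factors as (x + 3)^3. The minimal polynomial is ∏(x - λ)^{k_λ} where k_λ is the size of the largest Jordan block at λ.

For λ = -3: rank(A + 3I) = 1, and the largest Jordan block has size 2 (the smallest k with rank((A + 3I)^k) = rank((A + 3I)^(k+1))).

So m_A(x) = (x + 3)^2.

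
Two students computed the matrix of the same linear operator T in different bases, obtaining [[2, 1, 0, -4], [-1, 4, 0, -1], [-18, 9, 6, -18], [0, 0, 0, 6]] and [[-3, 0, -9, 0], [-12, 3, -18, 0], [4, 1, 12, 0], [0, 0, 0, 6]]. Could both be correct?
Two matrices over a field are similar if and only if they have the same invariant factors.

Both A and B have characteristic polynomial (x - 6)^2(x - 3)^2 and minimal polynomial (x - 6)(x - 3)^2. Computing further, both have invariant factors x - 6, (x - 6)(x - 3)^2. Hence A and B are similar.

Yes.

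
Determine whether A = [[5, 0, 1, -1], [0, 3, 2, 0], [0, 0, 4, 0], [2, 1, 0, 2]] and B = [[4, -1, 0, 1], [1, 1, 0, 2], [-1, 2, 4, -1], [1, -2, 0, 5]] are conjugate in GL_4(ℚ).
Two matrices over a field are similar if and only if they have the same invariant factors.

Both A and B have characteristic polynomial (x - 4)^2(x - 3)^2 and minimal polynomial (x - 4)(x - 3)^2. Computing further, both have invariant factors x - 4, (x - 4)(x - 3)^2. Hence A and B are similar.

Yes.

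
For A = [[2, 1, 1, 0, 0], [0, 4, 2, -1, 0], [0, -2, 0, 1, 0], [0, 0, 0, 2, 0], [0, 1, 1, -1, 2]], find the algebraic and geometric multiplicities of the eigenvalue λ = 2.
The characteristic polynomial is (x - 2)^5, so the factor x - 2 appears with exponent 5: the algebraic multiplicity is 5.

rank(A - 2I) = 2, so the eigenspace has dimension 5 - 2 = 3: the geometric multiplicity is 3.

Since 3 < 5, A is not diagonalizable.

algebraic multiplicity 5, geometric multiplicity 3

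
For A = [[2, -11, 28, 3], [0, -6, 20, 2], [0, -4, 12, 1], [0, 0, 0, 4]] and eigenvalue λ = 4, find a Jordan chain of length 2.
v_1 = [[0, 0, 0, 1]]^T, v_2 = [[3, 2, 1, 0]]^T

We seek v_1 ∈ ker((A - 4I)^2) \ ker(A - 4I), then set v_{i+1} = (A - 4I) v_i.

One such chain is v_1 = [[0, 0, 0, 1]]^T, v_2 = [[3, 2, 1, 0]]^T. Check: (A - 4I) v_2 = [[0, 0, 0, 0]]^T = 0.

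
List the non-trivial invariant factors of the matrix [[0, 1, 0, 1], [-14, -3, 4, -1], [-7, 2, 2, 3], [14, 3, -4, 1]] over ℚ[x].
The Jordan structure of A has elementary divisors x^2, x^2. Arranging the block sizes at each eigenvalue in decreasing order and taking row products gives the invariant factors.

Invariant factors (smallest first, each dividing the next): x^2, x^2.

Check: the last factor x^2 is the minimal polynomial, and the product x^4 is the characteristic polynomial.

x^2, x^2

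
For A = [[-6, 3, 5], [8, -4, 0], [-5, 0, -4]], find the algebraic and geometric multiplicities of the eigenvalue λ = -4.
The characteristic polynomial is (x + 4)(x + 5)^2, so the factor x + 4 appears with exponent 1: the algebraic multiplicity is 1.

rank(A + 4I) = 2, so the eigenspace has dimension 3 - 2 = 1: the geometric multiplicity is 1.

algebraic multiplicity 1, geometric multiplicity 1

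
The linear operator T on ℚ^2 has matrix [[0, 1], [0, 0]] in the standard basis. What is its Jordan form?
The characteristic polynomial is det(xI - A) = x^2, so the eigenvalues are 0 (algebraic multiplicity 2).

For λ = 0: rank(A) = 1, rank(A^2) = 0. The eigenspace has dimension 2 - 1 = 1, so there is 1 Jordan block; the rank sequence gives block sizes [2].

Assembling the blocks gives the Jordan form J above.

J = [[0, 1], [0, 0]]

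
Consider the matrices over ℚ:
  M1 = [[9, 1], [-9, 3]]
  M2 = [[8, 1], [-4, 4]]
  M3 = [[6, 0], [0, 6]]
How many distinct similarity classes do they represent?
Characteristic polynomials: χ_{M1} = (x - 6)^2, χ_{M2} = (x - 6)^2, χ_{M3} = (x - 6)^2.

{M1, M2}: invariant factors (x - 6)^2.

{M3}: invariant factors x - 6, x - 6.

Matrices are similar if and only if their invariant-factor lists agree; the partition into similarity classes is {M1, M2}, {M3}.

2 classes: {M1, M2}, {M3}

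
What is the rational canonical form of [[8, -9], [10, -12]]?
R = [[0, 6], [1, -4]]

The invariant factors of A (the non-unit diagonal entries of the Smith normal form of xI - A over ℚ[x]) are x^2 + 4x - 6, each dividing the next. The characteristic polynomial is their product, x^2 + 4x - 6.

The rational canonical form is the block-diagonal matrix of companion matrices C(f_i):
R = [[0, 6], [1, -4]].

Note the characteristic polynomial does not split into linear factors over ℚ, so A has no Jordan form over ℚ; the rational canonical form exists over any field.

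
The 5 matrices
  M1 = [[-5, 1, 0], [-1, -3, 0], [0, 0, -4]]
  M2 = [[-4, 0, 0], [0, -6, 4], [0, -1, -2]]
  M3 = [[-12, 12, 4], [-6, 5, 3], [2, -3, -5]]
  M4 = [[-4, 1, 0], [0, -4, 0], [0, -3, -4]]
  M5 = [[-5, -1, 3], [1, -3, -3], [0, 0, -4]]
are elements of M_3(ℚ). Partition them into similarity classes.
Characteristic polynomials: χ_{M1} = (x + 4)^3, χ_{M2} = (x + 4)^3, χ_{M3} = (x + 4)^3, χ_{M4} = (x + 4)^3, χ_{M5} = (x + 4)^3.

{M1, M2, M3, M4, M5}: invariant factors x + 4, (x + 4)^2.

Matrices are similar if and only if their invariant-factor lists agree; the partition into similarity classes is {M1, M2, M3, M4, M5}.

1 class: {M1, M2, M3, M4, M5}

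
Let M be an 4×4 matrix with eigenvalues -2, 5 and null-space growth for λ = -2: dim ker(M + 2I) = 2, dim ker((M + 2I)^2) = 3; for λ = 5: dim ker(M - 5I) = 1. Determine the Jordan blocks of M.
Jordan blocks: (-2, 2), (-2, 1), (5, 1)

λ = -2: successive nullity increments [2, 1] count blocks of size ≥ k; block sizes are [2, 1].
λ = 5: successive nullity increments [1] count blocks of size ≥ k; block sizes are [1].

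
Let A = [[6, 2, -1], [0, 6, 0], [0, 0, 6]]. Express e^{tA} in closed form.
A has Jordan form J = [[6, 1, 0], [0, 6, 0], [0, 0, 6]] with A = PJP^{-1}, so e^{tA} = P e^{tJ} P^{-1}.

For a Jordan block J_k(λ), e^{tJ_k(λ)} = e^{λt} · (I + tN + t^2 N^2/2! + ... + t^{k-1} N^{k-1}/(k-1)!) where N is the nilpotent superdiagonal part.

Assembling the blocks and conjugating back gives the entries of e^{tA} as shown above.

e^{tA} = [[e^{6*t}, 2*t*e^{6*t}, -t*e^{6*t}], [0, e^{6*t}, 0], [0, 0, e^{6*t}]]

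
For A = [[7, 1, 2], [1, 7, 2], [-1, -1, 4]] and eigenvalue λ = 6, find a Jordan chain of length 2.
We seek v_1 ∈ ker((A - 6I)^2) \ ker(A - 6I), then set v_{i+1} = (A - 6I) v_i.

One such chain is v_1 = [[0, 1, 0]]^T, v_2 = [[1, 1, -1]]^T. Check: (A - 6I) v_2 = [[0, 0, 0]]^T = 0.

v_1 = [[0, 1, 0]]^T, v_2 = [[1, 1, -1]]^T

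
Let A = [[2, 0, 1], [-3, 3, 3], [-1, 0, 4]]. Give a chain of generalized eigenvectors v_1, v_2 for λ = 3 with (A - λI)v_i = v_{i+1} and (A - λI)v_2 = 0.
v_1 = [[0, -1, 1]]^T, v_2 = [[1, 3, 1]]^T

We seek v_1 ∈ ker((A - 3I)^2) \ ker(A - 3I), then set v_{i+1} = (A - 3I) v_i.

One such chain is v_1 = [[0, -1, 1]]^T, v_2 = [[1, 3, 1]]^T. Check: (A - 3I) v_2 = [[0, 0, 0]]^T = 0.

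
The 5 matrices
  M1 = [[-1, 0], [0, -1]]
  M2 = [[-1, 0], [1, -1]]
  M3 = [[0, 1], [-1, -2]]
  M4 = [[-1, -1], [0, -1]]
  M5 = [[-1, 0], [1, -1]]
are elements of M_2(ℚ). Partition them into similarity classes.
2 classes: {M1}, {M2, M3, M4, M5}

Characteristic polynomials: χ_{M1} = (x + 1)^2, χ_{M2} = (x + 1)^2, χ_{M3} = (x + 1)^2, χ_{M4} = (x + 1)^2, χ_{M5} = (x + 1)^2.

{M1}: invariant factors x + 1, x + 1.

{M2, M3, M4, M5}: invariant factors (x + 1)^2.

Matrices are similar if and only if their invariant-factor lists agree; the partition into similarity classes is {M1}, {M2, M3, M4, M5}.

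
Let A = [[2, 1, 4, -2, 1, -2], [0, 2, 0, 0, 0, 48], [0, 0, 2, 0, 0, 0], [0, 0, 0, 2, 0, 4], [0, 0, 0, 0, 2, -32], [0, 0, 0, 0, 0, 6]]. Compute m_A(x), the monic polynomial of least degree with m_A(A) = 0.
The characteristic polynomial factors as (x - 6)(x - 2)^5. The minimal polynomial is ∏(x - λ)^{k_λ} where k_λ is the size of the largest Jordan block at λ.

For λ = 2: rank(A - 2I) = 2, and the largest Jordan block has size 2 (the smallest k with rank((A - 2I)^k) = rank((A - 2I)^(k+1))).
For λ = 6: rank(A - 6I) = 5, and the largest Jordan block has size 1 (the smallest k with rank((A - 6I)^k) = rank((A - 6I)^(k+1))).

So m_A(x) = (x - 6)(x - 2)^2.

m_A(x) = (x - 6)(x - 2)^2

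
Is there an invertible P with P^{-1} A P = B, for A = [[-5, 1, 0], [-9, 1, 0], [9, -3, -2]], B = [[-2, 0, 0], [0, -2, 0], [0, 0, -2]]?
No.

Both have characteristic polynomial (x + 2)^3, but the minimal polynomial of A is (x + 2)^2 while the minimal polynomial of B is x + 2. The minimal polynomial is a similarity invariant, so A and B are not similar.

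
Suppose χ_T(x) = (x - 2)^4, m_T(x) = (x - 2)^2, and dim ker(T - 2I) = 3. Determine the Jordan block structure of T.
λ = 2: algebraic multiplicity 4 (exponent in χ_T), largest block size 2 (exponent in m_T), 3 blocks (geometric multiplicity). These force block sizes [2, 1, 1].

Jordan blocks: (2, 2), (2, 1), (2, 1)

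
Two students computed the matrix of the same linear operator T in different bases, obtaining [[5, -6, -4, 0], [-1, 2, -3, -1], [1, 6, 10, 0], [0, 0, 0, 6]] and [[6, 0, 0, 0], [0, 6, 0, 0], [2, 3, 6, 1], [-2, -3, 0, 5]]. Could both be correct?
Both have characteristic polynomial (x - 6)^3(x - 5), but the minimal polynomial of A is (x - 6)^2(x - 5) while the minimal polynomial of B is (x - 6)(x - 5). The minimal polynomial is a similarity invariant, so A and B are not similar.

No.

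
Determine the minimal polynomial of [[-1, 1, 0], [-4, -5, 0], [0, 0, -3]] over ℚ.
m_A(x) = (x + 3)^2

The characteristic polynomial factors as (x + 3)^3. The minimal polynomial is ∏(x - λ)^{k_λ} where k_λ is the size of the largest Jordan block at λ.

For λ = -3: rank(A + 3I) = 1, and the largest Jordan block has size 2 (the smallest k with rank((A + 3I)^k) = rank((A + 3I)^(k+1))).

So m_A(x) = (x + 3)^2.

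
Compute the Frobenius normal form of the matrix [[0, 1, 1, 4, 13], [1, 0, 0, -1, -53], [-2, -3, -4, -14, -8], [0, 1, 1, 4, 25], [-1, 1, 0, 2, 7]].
R = [[0, 0, 0, 0, -12], [1, 0, 0, 0, -41], [0, 1, 0, 0, 27], [0, 0, 1, 0, -16], [0, 0, 0, 1, 7]]

The invariant factors of A (the non-unit diagonal entries of the Smith normal form of xI - A over ℚ[x]) are (x - 4)(x - 3)(x^3 + 4x + 1), each dividing the next. The characteristic polynomial is their product, (x - 4)(x - 3)(x^3 + 4x + 1).

The rational canonical form is the block-diagonal matrix of companion matrices C(f_i):
R = [[0, 0, 0, 0, -12], [1, 0, 0, 0, -41], [0, 1, 0, 0, 27], [0, 0, 1, 0, -16], [0, 0, 0, 1, 7]].

Note the characteristic polynomial does not split into linear factors over ℚ, so A has no Jordan form over ℚ; the rational canonical form exists over any field.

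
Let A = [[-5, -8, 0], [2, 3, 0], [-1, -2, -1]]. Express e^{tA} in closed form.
A has Jordan form J = [[-1, 1, 0], [0, -1, 0], [0, 0, -1]] with A = PJP^{-1}, so e^{tA} = P e^{tJ} P^{-1}.

For a Jordan block J_k(λ), e^{tJ_k(λ)} = e^{λt} · (I + tN + t^2 N^2/2! + ... + t^{k-1} N^{k-1}/(k-1)!) where N is the nilpotent superdiagonal part.

Assembling the blocks and conjugating back gives the entries of e^{tA} as shown above.

e^{tA} = [[(1 - 4*t)*e^{-t}, -8*t*e^{-t}, 0], [2*t*e^{-t}, (4*t + 1)*e^{-t}, 0], [-t*e^{-t}, -2*t*e^{-t}, e^{-t}]]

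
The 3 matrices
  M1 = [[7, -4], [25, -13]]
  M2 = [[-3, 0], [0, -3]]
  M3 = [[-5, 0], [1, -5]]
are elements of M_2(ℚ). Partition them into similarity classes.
Characteristic polynomials: χ_{M1} = (x + 3)^2, χ_{M2} = (x + 3)^2, χ_{M3} = (x + 5)^2.

{M1}: invariant factors (x + 3)^2.

{M2}: invariant factors x + 3, x + 3.

{M3}: invariant factors (x + 5)^2.

Matrices are similar if and only if their invariant-factor lists agree; the partition into similarity classes is {M1}, {M2}, {M3}.

3 classes: {M1}, {M2}, {M3}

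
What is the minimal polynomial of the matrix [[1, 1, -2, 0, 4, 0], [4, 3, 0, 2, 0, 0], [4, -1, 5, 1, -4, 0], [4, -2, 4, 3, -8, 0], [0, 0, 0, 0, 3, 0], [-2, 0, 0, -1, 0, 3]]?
m_A(x) = (x - 3)^2

The characteristic polynomial factors as (x - 3)^6. The minimal polynomial is ∏(x - λ)^{k_λ} where k_λ is the size of the largest Jordan block at λ.

For λ = 3: rank(A - 3I) = 2, and the largest Jordan block has size 2 (the smallest k with rank((A - 3I)^k) = rank((A - 3I)^(k+1))).

So m_A(x) = (x - 3)^2.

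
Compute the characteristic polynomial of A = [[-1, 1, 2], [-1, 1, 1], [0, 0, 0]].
xI - A = [[x + 1, -1, -2], [1, x - 1, -1], [0, 0, x]].

Expanding det(xI - A) along the first row:
det(xI - A) = + (x + 1)·det([[x - 1, -1], [0, x]]) - (-1)·det([[1, -1], [0, x]]) + (-2)·det([[1, x - 1], [0, 0]]).

Evaluating gives χ_A(x) = x^3.

χ_A(x) = x^3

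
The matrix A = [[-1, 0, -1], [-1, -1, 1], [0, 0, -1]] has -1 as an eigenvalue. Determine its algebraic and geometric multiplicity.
The characteristic polynomial is (x + 1)^3, so the factor x + 1 appears with exponent 3: the algebraic multiplicity is 3.

rank(A + I) = 2, so the eigenspace has dimension 3 - 2 = 1: the geometric multiplicity is 1.

Since 1 < 3, A is not diagonalizable.

algebraic multiplicity 3, geometric multiplicity 1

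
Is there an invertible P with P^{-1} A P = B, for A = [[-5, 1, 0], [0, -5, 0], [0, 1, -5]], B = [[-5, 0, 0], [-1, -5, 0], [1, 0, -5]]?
Two matrices over a field are similar if and only if they have the same invariant factors.

Both A and B have characteristic polynomial (x + 5)^3 and minimal polynomial (x + 5)^2. Computing further, both have invariant factors x + 5, (x + 5)^2. Hence A and B are similar.

Yes.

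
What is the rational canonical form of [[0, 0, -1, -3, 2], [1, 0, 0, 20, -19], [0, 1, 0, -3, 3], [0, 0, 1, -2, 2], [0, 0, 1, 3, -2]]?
R = [[0, 0, 0, 0, 0], [1, 0, 0, 0, -20], [0, 1, 0, 0, 3], [0, 0, 1, 0, 2], [0, 0, 0, 1, -4]]

The invariant factors of A (the non-unit diagonal entries of the Smith normal form of xI - A over ℚ[x]) are x(x + 4)(x^3 - 2x + 5), each dividing the next. The characteristic polynomial is their product, x(x + 4)(x^3 - 2x + 5).

The rational canonical form is the block-diagonal matrix of companion matrices C(f_i):
R = [[0, 0, 0, 0, 0], [1, 0, 0, 0, -20], [0, 1, 0, 0, 3], [0, 0, 1, 0, 2], [0, 0, 0, 1, -4]].

Note the characteristic polynomial does not split into linear factors over ℚ, so A has no Jordan form over ℚ; the rational canonical form exists over any field.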